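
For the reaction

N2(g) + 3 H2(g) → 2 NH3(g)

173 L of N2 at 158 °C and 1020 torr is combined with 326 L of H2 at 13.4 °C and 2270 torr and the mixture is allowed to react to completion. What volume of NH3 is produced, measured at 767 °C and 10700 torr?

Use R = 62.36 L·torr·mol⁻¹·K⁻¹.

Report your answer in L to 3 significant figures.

79.6 L

n(N2) = PV/RT = (1020 × 173) / (62.36 × 431.15) = 6.563 mol
n(H2) = PV/RT = (2270 × 326) / (62.36 × 286.55) = 41.41 mol
For 6.563 mol N2, stoichiometry requires (3/1) × 6.563 = 19.69 mol H2; 41.41 mol is available, so N2 is limiting.
n(NH3) = (2/1) × 6.563 = 13.13 mol
V(NH3) = nRT/P = 13.13 × 62.36 × 1040.15 / 10700 = 79.59 L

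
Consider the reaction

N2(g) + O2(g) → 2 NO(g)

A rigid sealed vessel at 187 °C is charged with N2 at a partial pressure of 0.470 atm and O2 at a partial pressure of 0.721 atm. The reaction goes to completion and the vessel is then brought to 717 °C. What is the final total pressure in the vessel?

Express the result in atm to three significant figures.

At constant V, partial pressures at 187 °C are proportional to moles, so apply stoichiometry directly to pressures.
P(O2) required for 0.470 atm of N2 = (1/1) × 0.470 = 0.4700 atm; available 0.721 atm, so N2 is limiting.
P(O2) remaining = 0.721 − (1/1) × 0.470 = 0.2510 atm
P(gaseous products) = (2)/1 × 0.470 = 0.9400 atm
P_total at 187 °C = 0.2510 + 0.9400 = 1.191 atm
Scaling to 717 °C: P = 1.191 × 990.15/460.15 = 2.563 atm

2.56 atm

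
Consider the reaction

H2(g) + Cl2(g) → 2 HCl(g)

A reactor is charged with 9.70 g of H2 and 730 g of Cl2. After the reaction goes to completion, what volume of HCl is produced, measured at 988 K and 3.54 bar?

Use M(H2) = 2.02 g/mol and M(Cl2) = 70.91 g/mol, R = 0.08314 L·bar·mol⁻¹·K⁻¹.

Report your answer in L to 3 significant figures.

n(H2) = 9.70 / 2.02 = 4.802 mol
n(Cl2) = 730 / 70.91 = 10.29 mol
For 4.802 mol H2, stoichiometry requires (1/1) × 4.802 = 4.802 mol Cl2; 10.29 mol is available, so H2 is limiting.
n(HCl) = (2/1) × 4.802 = 9.604 mol
V(HCl) = nRT/P = 9.604 × 0.08314 × 988 / 3.54 = 222.9 L

223 L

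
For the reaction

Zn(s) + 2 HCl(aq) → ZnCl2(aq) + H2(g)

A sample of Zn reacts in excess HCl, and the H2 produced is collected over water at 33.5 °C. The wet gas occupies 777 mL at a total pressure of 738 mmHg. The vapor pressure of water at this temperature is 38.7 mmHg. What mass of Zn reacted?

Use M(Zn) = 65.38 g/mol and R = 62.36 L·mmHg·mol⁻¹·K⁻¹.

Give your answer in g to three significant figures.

1.86 g

P(H2) = 738 − 38.7 = 699.3 mmHg
n(H2) = PV/RT = (699.3 × 0.7770) / (62.36 × 306.65) = 0.02841 mol
n(Zn) = (1/1) × 0.02841 = 0.02841 mol
m(Zn) = 0.02841 × 65.38 = 1.857 g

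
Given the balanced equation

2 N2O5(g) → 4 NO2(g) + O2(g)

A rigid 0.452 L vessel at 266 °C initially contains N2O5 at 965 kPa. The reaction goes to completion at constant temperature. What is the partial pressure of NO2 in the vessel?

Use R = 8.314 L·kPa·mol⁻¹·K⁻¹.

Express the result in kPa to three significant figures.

1930 kPa

n(N2O5)₀ = PV/RT = (965 × 0.452) / (8.314 × 539.15) = 0.09731 mol
n(NO2) = (4/2) × 0.09731 = 0.1946 mol
P(NO2) = nRT/V = 0.1946 × 8.314 × 539.15 / 0.452 = 1930 kPa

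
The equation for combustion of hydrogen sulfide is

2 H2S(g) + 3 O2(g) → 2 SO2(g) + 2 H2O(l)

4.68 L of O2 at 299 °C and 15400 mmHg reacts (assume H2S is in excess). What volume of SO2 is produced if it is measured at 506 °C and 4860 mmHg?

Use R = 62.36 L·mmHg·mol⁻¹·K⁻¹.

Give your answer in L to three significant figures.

n(O2) = PV/RT = (15400 × 4.68) / (62.36 × 572.15) = 2.020 mol
n(SO2) = (2/3) × 2.020 = 1.347 mol
V = nRT/P = 1.347 × 62.36 × 779.15 / 4860 = 13.47 L

13.5 L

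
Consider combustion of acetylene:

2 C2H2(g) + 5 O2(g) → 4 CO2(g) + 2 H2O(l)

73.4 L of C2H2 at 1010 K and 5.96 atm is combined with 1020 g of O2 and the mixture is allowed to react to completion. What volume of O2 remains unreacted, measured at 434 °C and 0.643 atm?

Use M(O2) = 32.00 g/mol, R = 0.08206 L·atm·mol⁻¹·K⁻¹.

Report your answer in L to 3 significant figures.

n(C2H2) = PV/RT = (5.96 × 73.4) / (0.08206 × 1010) = 5.278 mol
n(O2) = 1020 / 32.00 = 31.88 mol
For 5.278 mol C2H2, stoichiometry requires (5/2) × 5.278 = 13.19 mol O2; 31.88 mol is available, so C2H2 is limiting.
n(O2) consumed = (5/2) × 5.278 = 13.19 mol; remaining = 31.88 − 13.19 = 18.69 mol
V(O2) = nRT/P = 18.69 × 0.08206 × 707.15 / 0.643 = 1687 L

1690 L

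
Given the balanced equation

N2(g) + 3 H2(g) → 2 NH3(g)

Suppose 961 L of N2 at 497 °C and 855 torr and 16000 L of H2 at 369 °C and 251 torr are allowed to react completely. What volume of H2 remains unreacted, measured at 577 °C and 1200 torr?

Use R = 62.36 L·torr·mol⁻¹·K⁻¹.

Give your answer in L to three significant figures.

2160 L

n(N2) = PV/RT = (855 × 961) / (62.36 × 770.15) = 17.11 mol
n(H2) = PV/RT = (251 × 16000) / (62.36 × 642.15) = 100.3 mol
For 17.11 mol N2, stoichiometry requires (3/1) × 17.11 = 51.33 mol H2; 100.3 mol is available, so N2 is limiting.
n(H2) consumed = (3/1) × 17.11 = 51.33 mol; remaining = 100.3 − 51.33 = 48.97 mol
V(H2) = nRT/P = 48.97 × 62.36 × 850.15 / 1200 = 2163 L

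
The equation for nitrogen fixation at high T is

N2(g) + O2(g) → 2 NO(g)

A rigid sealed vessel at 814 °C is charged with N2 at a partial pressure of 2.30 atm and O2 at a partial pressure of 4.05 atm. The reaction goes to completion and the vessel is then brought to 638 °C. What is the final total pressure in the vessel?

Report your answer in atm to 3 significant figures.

With V and T fixed, P_i ∝ n_i, so the mole ratios apply directly to partial pressures at 814 °C.
P(O2) required for 2.30 atm of N2 = (1/1) × 2.30 = 2.300 atm; available 4.05 atm, so N2 is limiting.
P(O2) remaining = 4.05 − (1/1) × 2.30 = 1.750 atm
P(gaseous products) = (2)/1 × 2.30 = 4.600 atm
P_total at 814 °C = 1.750 + 4.600 = 6.350 atm
Scaling to 638 °C: P = 6.350 × 911.15/1087.15 = 5.322 atm

5.32 atm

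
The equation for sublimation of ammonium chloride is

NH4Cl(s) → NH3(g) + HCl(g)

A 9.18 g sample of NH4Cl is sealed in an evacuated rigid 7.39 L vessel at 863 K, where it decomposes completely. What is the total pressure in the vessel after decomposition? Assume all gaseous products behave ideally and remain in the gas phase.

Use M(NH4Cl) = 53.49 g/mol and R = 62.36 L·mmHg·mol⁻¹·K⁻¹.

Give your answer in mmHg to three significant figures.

n(NH4Cl) = 9.18 / 53.49 = 0.1716 mol
n(gas produced) = (2/1) × 0.1716 = 0.3432 mol
P = nRT/V = 0.3432 × 62.36 × 863 / 7.39 = 2499 mmHg

2500 mmHg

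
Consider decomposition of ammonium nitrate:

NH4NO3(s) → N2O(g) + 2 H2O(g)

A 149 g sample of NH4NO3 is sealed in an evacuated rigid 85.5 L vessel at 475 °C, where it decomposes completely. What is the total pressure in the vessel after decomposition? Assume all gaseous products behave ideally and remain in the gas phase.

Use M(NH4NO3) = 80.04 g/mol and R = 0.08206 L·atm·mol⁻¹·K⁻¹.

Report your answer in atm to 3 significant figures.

n(NH4NO3) = 149 / 80.04 = 1.862 mol
n(gas produced) = (3/1) × 1.862 = 5.586 mol
P = nRT/V = 5.586 × 0.08206 × 748.15 / 85.5 = 4.011 atm

4.01 atm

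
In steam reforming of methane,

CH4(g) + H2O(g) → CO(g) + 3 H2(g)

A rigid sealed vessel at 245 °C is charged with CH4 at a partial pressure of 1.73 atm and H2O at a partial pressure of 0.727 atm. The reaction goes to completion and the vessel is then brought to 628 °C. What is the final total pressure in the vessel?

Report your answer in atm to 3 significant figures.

At constant V, partial pressures at 245 °C are proportional to moles, so apply stoichiometry directly to pressures.
P(H2O) required for 1.73 atm of CH4 = (1/1) × 1.73 = 1.730 atm; available 0.727 atm, so H2O is limiting.
P(CH4) remaining = 1.73 − (1/1) × 0.727 = 1.003 atm
P(gaseous products) = (1+3)/1 × 0.727 = 2.908 atm
P_total at 245 °C = 1.003 + 2.908 = 3.911 atm
Scaling to 628 °C: P = 3.911 × 901.15/518.15 = 6.802 atm

6.80 atm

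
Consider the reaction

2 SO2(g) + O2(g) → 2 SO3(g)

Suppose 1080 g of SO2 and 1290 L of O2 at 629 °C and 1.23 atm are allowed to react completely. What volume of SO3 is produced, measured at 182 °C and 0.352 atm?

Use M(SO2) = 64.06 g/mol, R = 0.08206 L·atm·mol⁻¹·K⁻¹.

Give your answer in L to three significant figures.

n(SO2) = 1080 / 64.06 = 16.86 mol
n(O2) = PV/RT = (1.23 × 1290) / (0.08206 × 902.15) = 21.43 mol
For 16.86 mol SO2, stoichiometry requires (1/2) × 16.86 = 8.430 mol O2; 21.43 mol is available, so SO2 is limiting.
n(SO3) = (2/2) × 16.86 = 16.86 mol
V(SO3) = nRT/P = 16.86 × 0.08206 × 455.15 / 0.352 = 1789 L

1790 L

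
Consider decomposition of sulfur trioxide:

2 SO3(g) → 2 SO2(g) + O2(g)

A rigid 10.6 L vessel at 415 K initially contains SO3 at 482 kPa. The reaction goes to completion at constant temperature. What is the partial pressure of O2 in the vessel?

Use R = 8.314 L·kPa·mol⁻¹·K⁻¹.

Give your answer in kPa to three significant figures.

241 kPa

n(SO3)₀ = PV/RT = (482 × 10.6) / (8.314 × 415) = 1.481 mol
n(O2) = (1/2) × 1.481 = 0.7405 mol
P(O2) = nRT/V = 0.7405 × 8.314 × 415 / 10.6 = 241.0 kPa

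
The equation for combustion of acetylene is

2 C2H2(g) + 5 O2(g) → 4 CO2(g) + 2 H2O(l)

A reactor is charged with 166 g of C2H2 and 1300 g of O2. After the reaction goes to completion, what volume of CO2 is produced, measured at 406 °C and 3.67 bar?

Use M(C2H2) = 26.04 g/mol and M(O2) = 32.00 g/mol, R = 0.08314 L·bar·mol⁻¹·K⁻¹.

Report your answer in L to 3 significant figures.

n(C2H2) = 166 / 26.04 = 6.375 mol
n(O2) = 1300 / 32.00 = 40.62 mol
For 6.375 mol C2H2, stoichiometry requires (5/2) × 6.375 = 15.94 mol O2; 40.62 mol is available, so C2H2 is limiting.
n(CO2) = (4/2) × 6.375 = 12.75 mol
V(CO2) = nRT/P = 12.75 × 0.08314 × 679.15 / 3.67 = 196.2 L

196 L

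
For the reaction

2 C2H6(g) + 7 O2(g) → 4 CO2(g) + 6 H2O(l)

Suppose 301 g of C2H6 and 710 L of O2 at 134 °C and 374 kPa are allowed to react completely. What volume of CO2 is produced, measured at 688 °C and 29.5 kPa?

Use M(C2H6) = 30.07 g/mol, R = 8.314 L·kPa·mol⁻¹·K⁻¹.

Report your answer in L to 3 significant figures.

n(C2H6) = 301 / 30.07 = 10.01 mol
n(O2) = PV/RT = (374 × 710) / (8.314 × 407.15) = 78.45 mol
For 10.01 mol C2H6, stoichiometry requires (7/2) × 10.01 = 35.03 mol O2; 78.45 mol is available, so C2H6 is limiting.
n(CO2) = (4/2) × 10.01 = 20.02 mol
V(CO2) = nRT/P = 20.02 × 8.314 × 961.15 / 29.5 = 5423 L

5420 L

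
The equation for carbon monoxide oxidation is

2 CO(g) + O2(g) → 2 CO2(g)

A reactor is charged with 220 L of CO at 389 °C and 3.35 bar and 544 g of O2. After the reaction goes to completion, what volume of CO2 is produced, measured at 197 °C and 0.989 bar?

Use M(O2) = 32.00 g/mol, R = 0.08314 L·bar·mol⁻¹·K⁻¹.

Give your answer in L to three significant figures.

n(CO) = PV/RT = (3.35 × 220) / (0.08314 × 662.15) = 13.39 mol
n(O2) = 544 / 32.00 = 17.00 mol
For 13.39 mol CO, stoichiometry requires (1/2) × 13.39 = 6.695 mol O2; 17.00 mol is available, so CO is limiting.
n(CO2) = (2/2) × 13.39 = 13.39 mol
V(CO2) = nRT/P = 13.39 × 0.08314 × 470.15 / 0.989 = 529.2 L

529 L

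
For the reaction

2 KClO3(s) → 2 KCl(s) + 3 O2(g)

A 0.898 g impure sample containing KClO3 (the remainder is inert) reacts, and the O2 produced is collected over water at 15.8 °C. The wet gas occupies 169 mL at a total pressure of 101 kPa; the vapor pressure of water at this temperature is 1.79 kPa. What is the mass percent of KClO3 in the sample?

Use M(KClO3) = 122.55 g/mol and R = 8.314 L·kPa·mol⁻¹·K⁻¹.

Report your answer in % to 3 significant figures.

P(O2) = 101 − 1.79 = 99.21 kPa
n(O2) = PV/RT = (99.21 × 0.1690) / (8.314 × 288.95) = 0.006979 mol
n(KClO3) = (2/3) × 0.006979 = 0.004653 mol
m(KClO3) = 0.004653 × 122.55 = 0.5702 g
%KClO3 = 0.5702 / 0.898 × 100 = 63.50%

63.5 %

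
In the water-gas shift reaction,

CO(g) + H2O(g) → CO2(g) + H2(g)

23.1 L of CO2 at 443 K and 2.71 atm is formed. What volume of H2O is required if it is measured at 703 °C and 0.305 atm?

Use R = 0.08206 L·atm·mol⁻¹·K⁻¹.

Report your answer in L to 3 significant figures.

n(CO2) = PV/RT = (2.71 × 23.1) / (0.08206 × 443) = 1.722 mol
n(H2O) = (1/1) × 1.722 = 1.722 mol
V = nRT/P = 1.722 × 0.08206 × 976.15 / 0.305 = 452.3 L

452 L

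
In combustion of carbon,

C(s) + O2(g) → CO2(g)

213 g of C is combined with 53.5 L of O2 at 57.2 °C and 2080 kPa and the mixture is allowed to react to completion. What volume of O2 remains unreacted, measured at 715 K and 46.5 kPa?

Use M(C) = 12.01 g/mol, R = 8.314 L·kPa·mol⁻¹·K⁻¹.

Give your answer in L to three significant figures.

2910 L

n(C) = 213 / 12.01 = 17.74 mol
n(O2) = PV/RT = (2080 × 53.5) / (8.314 × 330.35) = 40.52 mol
For 17.74 mol C, stoichiometry requires (1/1) × 17.74 = 17.74 mol O2; 40.52 mol is available, so C is limiting.
n(O2) consumed = (1/1) × 17.74 = 17.74 mol; remaining = 40.52 − 17.74 = 22.78 mol
V(O2) = nRT/P = 22.78 × 8.314 × 715 / 46.5 = 2912 L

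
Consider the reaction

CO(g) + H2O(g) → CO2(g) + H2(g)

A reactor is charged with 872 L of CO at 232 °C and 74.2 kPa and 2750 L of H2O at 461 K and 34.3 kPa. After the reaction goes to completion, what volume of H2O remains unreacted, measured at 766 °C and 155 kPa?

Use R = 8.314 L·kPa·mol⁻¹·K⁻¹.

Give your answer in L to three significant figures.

n(CO) = PV/RT = (74.2 × 872) / (8.314 × 505.15) = 15.41 mol
n(H2O) = PV/RT = (34.3 × 2750) / (8.314 × 461) = 24.61 mol
For 15.41 mol CO, stoichiometry requires (1/1) × 15.41 = 15.41 mol H2O; 24.61 mol is available, so CO is limiting.
n(H2O) consumed = (1/1) × 15.41 = 15.41 mol; remaining = 24.61 − 15.41 = 9.200 mol
V(H2O) = nRT/P = 9.200 × 8.314 × 1039.15 / 155 = 512.8 L

513 L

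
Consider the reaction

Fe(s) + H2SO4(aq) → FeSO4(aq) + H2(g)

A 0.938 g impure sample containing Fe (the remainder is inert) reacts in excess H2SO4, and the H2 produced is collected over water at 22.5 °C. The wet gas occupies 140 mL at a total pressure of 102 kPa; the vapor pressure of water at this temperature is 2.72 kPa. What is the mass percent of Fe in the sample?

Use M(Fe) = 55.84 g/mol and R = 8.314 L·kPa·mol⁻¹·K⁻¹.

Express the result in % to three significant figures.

P(H2) = 102 − 2.72 = 99.28 kPa
n(H2) = PV/RT = (99.28 × 0.1400) / (8.314 × 295.65) = 0.005655 mol
n(Fe) = (1/1) × 0.005655 = 0.005655 mol
m(Fe) = 0.005655 × 55.84 = 0.3158 g
%Fe = 0.3158 / 0.938 × 100 = 33.67%

33.7 %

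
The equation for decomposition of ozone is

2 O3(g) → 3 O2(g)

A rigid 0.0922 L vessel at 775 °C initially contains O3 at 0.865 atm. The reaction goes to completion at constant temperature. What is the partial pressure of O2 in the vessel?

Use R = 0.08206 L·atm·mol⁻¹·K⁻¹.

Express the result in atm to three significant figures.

1.30 atm

n(O3)₀ = PV/RT = (0.865 × 0.0922) / (0.08206 × 1048.15) = 0.0009272 mol
n(O2) = (3/2) × 0.0009272 = 0.001391 mol
P(O2) = nRT/V = 0.001391 × 0.08206 × 1048.15 / 0.0922 = 1.298 atm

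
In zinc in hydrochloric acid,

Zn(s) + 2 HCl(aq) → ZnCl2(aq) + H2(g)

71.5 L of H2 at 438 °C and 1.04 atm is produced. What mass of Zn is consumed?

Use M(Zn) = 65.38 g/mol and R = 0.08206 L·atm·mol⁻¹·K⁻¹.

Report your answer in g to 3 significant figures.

83.3 g

n(H2) = PV/RT = (1.04 × 71.5) / (0.08206 × 711.15) = 1.274 mol
n(Zn) = (1/1) × 1.274 = 1.274 mol
m(Zn) = 1.274 × 65.38 = 83.29 g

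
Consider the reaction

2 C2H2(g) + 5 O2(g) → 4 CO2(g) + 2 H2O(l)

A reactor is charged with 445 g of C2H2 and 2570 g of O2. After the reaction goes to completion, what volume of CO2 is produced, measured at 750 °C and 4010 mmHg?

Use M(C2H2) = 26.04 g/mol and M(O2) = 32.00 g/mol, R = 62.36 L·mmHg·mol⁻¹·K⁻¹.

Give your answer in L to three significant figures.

n(C2H2) = 445 / 26.04 = 17.09 mol
n(O2) = 2570 / 32.00 = 80.31 mol
For 17.09 mol C2H2, stoichiometry requires (5/2) × 17.09 = 42.73 mol O2; 80.31 mol is available, so C2H2 is limiting.
n(CO2) = (4/2) × 17.09 = 34.18 mol
V(CO2) = nRT/P = 34.18 × 62.36 × 1023.15 / 4010 = 543.8 L

544 L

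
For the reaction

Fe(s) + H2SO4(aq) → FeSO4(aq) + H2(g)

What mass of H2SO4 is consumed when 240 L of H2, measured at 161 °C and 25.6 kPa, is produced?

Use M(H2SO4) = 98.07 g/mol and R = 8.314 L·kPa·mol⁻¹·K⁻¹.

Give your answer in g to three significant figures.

167 g

n(H2) = PV/RT = (25.6 × 240) / (8.314 × 434.15) = 1.702 mol
n(H2SO4) = (1/1) × 1.702 = 1.702 mol
m(H2SO4) = 1.702 × 98.07 = 166.9 g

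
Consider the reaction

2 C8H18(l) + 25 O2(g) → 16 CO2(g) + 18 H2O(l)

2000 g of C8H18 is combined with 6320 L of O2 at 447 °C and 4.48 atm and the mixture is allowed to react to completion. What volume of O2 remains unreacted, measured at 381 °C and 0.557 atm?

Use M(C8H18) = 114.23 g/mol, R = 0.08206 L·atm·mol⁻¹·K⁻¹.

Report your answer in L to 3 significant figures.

n(C8H18) = 2000 / 114.23 = 17.51 mol
n(O2) = PV/RT = (4.48 × 6320) / (0.08206 × 720.15) = 479.1 mol
For 17.51 mol C8H18, stoichiometry requires (25/2) × 17.51 = 218.9 mol O2; 479.1 mol is available, so C8H18 is limiting.
n(O2) consumed = (25/2) × 17.51 = 218.9 mol; remaining = 479.1 − 218.9 = 260.2 mol
V(O2) = nRT/P = 260.2 × 0.08206 × 654.15 / 0.557 = 25080 L

25100 L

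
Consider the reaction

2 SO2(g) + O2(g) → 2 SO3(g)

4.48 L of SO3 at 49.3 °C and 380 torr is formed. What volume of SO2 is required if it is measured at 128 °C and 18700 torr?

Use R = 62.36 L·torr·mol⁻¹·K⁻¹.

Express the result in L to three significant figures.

0.113 L

n(SO3) = PV/RT = (380 × 4.48) / (62.36 × 322.45) = 0.08466 mol
n(SO2) = (2/2) × 0.08466 = 0.08466 mol
V = nRT/P = 0.08466 × 62.36 × 401.15 / 18700 = 0.1133 L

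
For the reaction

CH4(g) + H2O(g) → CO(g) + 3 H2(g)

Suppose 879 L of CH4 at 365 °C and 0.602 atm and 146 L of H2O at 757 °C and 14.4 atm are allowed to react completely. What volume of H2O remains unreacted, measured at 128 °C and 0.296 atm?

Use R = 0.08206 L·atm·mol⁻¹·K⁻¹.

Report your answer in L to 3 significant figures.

n(CH4) = PV/RT = (0.602 × 879) / (0.08206 × 638.15) = 10.10 mol
n(H2O) = PV/RT = (14.4 × 146) / (0.08206 × 1030.15) = 24.87 mol
For 10.10 mol CH4, stoichiometry requires (1/1) × 10.10 = 10.10 mol H2O; 24.87 mol is available, so CH4 is limiting.
n(H2O) consumed = (1/1) × 10.10 = 10.10 mol; remaining = 24.87 − 10.10 = 14.77 mol
V(H2O) = nRT/P = 14.77 × 0.08206 × 401.15 / 0.296 = 1643 L

1640 L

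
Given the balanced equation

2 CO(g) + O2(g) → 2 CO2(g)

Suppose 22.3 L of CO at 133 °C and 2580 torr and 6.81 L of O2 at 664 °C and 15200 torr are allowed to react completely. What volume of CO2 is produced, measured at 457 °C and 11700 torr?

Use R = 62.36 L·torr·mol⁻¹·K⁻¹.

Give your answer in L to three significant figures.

n(CO) = PV/RT = (2580 × 22.3) / (62.36 × 406.15) = 2.272 mol
n(O2) = PV/RT = (15200 × 6.81) / (62.36 × 937.15) = 1.771 mol
For 2.272 mol CO, stoichiometry requires (1/2) × 2.272 = 1.136 mol O2; 1.771 mol is available, so CO is limiting.
n(CO2) = (2/2) × 2.272 = 2.272 mol
V(CO2) = nRT/P = 2.272 × 62.36 × 730.15 / 11700 = 8.842 L

8.84 L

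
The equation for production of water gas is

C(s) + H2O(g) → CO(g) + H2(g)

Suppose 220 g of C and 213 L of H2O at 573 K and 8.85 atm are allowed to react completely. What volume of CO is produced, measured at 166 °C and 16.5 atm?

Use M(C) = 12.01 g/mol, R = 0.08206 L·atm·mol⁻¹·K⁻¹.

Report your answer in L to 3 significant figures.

n(C) = 220 / 12.01 = 18.32 mol
n(H2O) = PV/RT = (8.85 × 213) / (0.08206 × 573) = 40.09 mol
For 18.32 mol C, stoichiometry requires (1/1) × 18.32 = 18.32 mol H2O; 40.09 mol is available, so C is limiting.
n(CO) = (1/1) × 18.32 = 18.32 mol
V(CO) = nRT/P = 18.32 × 0.08206 × 439.15 / 16.5 = 40.01 L

40.0 L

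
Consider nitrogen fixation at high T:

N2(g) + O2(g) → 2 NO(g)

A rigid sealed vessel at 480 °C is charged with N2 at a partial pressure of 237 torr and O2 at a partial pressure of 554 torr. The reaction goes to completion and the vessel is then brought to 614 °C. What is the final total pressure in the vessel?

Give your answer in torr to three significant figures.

With V and T fixed, P_i ∝ n_i, so the mole ratios apply directly to partial pressures at 480 °C.
P(O2) required for 237 torr of N2 = (1/1) × 237 = 237.0 torr; available 554 torr, so N2 is limiting.
P(O2) remaining = 554 − (1/1) × 237 = 317.0 torr
P(gaseous products) = (2)/1 × 237 = 474.0 torr
P_total at 480 °C = 317.0 + 474.0 = 791.0 torr
Scaling to 614 °C: P = 791.0 × 887.15/753.15 = 931.7 torr

932 torr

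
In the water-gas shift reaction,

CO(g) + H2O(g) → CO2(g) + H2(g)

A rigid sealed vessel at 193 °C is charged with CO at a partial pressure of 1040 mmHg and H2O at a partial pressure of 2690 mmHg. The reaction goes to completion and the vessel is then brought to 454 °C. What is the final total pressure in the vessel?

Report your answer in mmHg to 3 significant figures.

At constant V, partial pressures at 193 °C are proportional to moles, so apply stoichiometry directly to pressures.
P(H2O) required for 1040 mmHg of CO = (1/1) × 1040 = 1040 mmHg; available 2690 mmHg, so CO is limiting.
P(H2O) remaining = 2690 − (1/1) × 1040 = 1650 mmHg
P(gaseous products) = (1+1)/1 × 1040 = 2080 mmHg
P_total at 193 °C = 1650 + 2080 = 3730 mmHg
Scaling to 454 °C: P = 3730 × 727.15/466.15 = 5818 mmHg

5820 mmHg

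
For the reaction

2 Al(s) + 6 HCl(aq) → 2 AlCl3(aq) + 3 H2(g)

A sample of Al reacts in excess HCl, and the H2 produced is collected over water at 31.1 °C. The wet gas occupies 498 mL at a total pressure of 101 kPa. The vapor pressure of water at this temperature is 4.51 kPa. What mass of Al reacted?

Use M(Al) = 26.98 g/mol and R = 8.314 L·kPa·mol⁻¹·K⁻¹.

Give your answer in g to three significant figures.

P(H2) = 101 − 4.51 = 96.49 kPa
n(H2) = PV/RT = (96.49 × 0.4980) / (8.314 × 304.25) = 0.01900 mol
n(Al) = (2/3) × 0.01900 = 0.01267 mol
m(Al) = 0.01267 × 26.98 = 0.3418 g

0.342 g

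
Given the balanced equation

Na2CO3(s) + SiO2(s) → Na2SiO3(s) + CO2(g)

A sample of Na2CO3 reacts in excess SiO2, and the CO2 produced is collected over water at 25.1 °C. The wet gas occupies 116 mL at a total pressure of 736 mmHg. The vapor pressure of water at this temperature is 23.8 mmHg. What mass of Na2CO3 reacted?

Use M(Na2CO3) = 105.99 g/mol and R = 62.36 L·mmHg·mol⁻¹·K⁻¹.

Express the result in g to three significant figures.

P(CO2) = 736 − 23.8 = 712.2 mmHg
n(CO2) = PV/RT = (712.2 × 0.1160) / (62.36 × 298.25) = 0.004442 mol
n(Na2CO3) = (1/1) × 0.004442 = 0.004442 mol
m(Na2CO3) = 0.004442 × 105.99 = 0.4708 g

0.471 g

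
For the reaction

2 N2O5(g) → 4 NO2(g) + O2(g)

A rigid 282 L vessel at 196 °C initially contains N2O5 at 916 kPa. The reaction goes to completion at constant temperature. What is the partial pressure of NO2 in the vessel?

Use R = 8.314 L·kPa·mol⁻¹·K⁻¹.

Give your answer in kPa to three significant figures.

1830 kPa

n(N2O5)₀ = PV/RT = (916 × 282) / (8.314 × 469.15) = 66.23 mol
n(NO2) = (4/2) × 66.23 = 132.5 mol
P(NO2) = nRT/V = 132.5 × 8.314 × 469.15 / 282 = 1833 kPa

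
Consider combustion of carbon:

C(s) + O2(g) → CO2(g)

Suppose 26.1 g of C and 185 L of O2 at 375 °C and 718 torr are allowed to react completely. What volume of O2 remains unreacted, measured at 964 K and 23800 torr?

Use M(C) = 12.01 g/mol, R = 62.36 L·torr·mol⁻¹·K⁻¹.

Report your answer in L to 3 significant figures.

n(C) = 26.1 / 12.01 = 2.173 mol
n(O2) = PV/RT = (718 × 185) / (62.36 × 648.15) = 3.286 mol
For 2.173 mol C, stoichiometry requires (1/1) × 2.173 = 2.173 mol O2; 3.286 mol is available, so C is limiting.
n(O2) consumed = (1/1) × 2.173 = 2.173 mol; remaining = 3.286 − 2.173 = 1.113 mol
V(O2) = nRT/P = 1.113 × 62.36 × 964 / 23800 = 2.811 L

2.81 L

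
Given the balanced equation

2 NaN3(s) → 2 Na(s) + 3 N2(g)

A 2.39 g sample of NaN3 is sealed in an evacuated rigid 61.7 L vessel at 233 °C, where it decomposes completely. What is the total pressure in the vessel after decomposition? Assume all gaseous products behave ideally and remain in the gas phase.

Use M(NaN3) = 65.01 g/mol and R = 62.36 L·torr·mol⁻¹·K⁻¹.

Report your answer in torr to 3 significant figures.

n(NaN3) = 2.39 / 65.01 = 0.03676 mol
n(gas produced) = (3/2) × 0.03676 = 0.05514 mol
P = nRT/V = 0.05514 × 62.36 × 506.15 / 61.7 = 28.21 torr

28.2 torr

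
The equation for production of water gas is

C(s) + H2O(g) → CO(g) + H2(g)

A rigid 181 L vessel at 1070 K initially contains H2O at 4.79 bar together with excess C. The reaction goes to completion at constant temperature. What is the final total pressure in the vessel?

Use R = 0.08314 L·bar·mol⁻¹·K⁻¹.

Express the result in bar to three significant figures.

9.58 bar

Since T and V are fixed, P_final/P_initial = n_final/n_initial = 2/1.
P_final = (2/1) × 4.79 = 9.580 bar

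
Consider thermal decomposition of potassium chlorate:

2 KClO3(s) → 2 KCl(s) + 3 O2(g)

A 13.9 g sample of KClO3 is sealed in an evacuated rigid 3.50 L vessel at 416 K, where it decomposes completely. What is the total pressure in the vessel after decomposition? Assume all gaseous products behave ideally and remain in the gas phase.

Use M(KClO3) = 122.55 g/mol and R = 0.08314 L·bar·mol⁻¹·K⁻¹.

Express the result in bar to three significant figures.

n(KClO3) = 13.9 / 122.55 = 0.1134 mol
n(gas produced) = (3/2) × 0.1134 = 0.1701 mol
P = nRT/V = 0.1701 × 0.08314 × 416 / 3.50 = 1.681 bar

1.68 bar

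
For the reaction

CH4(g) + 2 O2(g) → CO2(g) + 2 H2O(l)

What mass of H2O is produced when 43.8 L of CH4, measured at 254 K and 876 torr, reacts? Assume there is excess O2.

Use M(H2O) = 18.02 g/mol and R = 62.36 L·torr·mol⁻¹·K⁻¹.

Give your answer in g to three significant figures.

n(CH4) = PV/RT = (876 × 43.8) / (62.36 × 254) = 2.422 mol
n(H2O) = (2/1) × 2.422 = 4.844 mol
m(H2O) = 4.844 × 18.02 = 87.29 g

87.3 g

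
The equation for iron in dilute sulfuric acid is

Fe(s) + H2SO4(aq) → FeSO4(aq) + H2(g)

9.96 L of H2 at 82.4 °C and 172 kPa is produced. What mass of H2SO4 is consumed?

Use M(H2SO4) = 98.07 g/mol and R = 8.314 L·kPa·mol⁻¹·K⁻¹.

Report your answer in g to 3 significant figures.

56.8 g

n(H2) = PV/RT = (172 × 9.96) / (8.314 × 355.55) = 0.5795 mol
n(H2SO4) = (1/1) × 0.5795 = 0.5795 mol
m(H2SO4) = 0.5795 × 98.07 = 56.83 g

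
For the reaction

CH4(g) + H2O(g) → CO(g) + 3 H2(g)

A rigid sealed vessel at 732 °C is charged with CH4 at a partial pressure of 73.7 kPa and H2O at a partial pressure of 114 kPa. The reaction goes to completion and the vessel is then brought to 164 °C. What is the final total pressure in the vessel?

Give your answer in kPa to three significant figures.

146 kPa

At constant V, partial pressures at 732 °C are proportional to moles, so apply stoichiometry directly to pressures.
P(H2O) required for 73.7 kPa of CH4 = (1/1) × 73.7 = 73.70 kPa; available 114 kPa, so CH4 is limiting.
P(H2O) remaining = 114 − (1/1) × 73.7 = 40.30 kPa
P(gaseous products) = (1+3)/1 × 73.7 = 294.8 kPa
P_total at 732 °C = 40.30 + 294.8 = 335.1 kPa
Scaling to 164 °C: P = 335.1 × 437.15/1005.15 = 145.7 kPa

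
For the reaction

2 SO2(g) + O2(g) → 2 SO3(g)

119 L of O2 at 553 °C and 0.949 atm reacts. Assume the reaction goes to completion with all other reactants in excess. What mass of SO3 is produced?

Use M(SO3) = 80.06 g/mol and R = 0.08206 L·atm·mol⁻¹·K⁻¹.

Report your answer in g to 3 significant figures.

n(O2) = PV/RT = (0.949 × 119) / (0.08206 × 826.15) = 1.666 mol
n(SO3) = (2/1) × 1.666 = 3.332 mol
m(SO3) = 3.332 × 80.06 = 266.8 g

267 g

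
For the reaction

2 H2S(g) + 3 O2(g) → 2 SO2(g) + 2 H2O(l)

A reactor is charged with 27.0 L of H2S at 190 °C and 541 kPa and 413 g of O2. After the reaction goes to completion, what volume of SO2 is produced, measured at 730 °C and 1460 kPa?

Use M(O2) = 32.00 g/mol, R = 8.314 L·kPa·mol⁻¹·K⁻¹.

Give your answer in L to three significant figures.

n(H2S) = PV/RT = (541 × 27.0) / (8.314 × 463.15) = 3.793 mol
n(O2) = 413 / 32.00 = 12.91 mol
For 3.793 mol H2S, stoichiometry requires (3/2) × 3.793 = 5.690 mol O2; 12.91 mol is available, so H2S is limiting.
n(SO2) = (2/2) × 3.793 = 3.793 mol
V(SO2) = nRT/P = 3.793 × 8.314 × 1003.15 / 1460 = 21.67 L

21.7 L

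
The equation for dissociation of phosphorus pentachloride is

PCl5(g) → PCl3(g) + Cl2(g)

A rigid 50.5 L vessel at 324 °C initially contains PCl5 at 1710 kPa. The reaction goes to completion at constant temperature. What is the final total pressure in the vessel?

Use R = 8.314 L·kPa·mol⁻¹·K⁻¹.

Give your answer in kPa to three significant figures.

3420 kPa

Rigid vessel, constant T ⇒ P scales with total gas moles (1 → 2).
P_final = (2/1) × 1710 = 3420 kPa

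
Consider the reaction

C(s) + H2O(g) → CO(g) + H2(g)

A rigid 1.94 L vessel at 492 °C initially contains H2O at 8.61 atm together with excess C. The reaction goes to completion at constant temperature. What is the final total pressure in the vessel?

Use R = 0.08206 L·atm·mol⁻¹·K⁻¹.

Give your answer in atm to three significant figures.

17.2 atm

Since T and V are fixed, P_final/P_initial = n_final/n_initial = 2/1.
P_final = (2/1) × 8.61 = 17.22 atm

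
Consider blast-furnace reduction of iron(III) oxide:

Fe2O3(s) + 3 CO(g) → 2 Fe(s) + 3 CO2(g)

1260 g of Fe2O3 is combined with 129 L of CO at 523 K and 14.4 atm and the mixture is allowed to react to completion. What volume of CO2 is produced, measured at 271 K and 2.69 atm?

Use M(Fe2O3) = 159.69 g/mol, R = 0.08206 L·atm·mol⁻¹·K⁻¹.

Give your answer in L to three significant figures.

196 L

n(Fe2O3) = 1260 / 159.69 = 7.890 mol
n(CO) = PV/RT = (14.4 × 129) / (0.08206 × 523) = 43.28 mol
For 7.890 mol Fe2O3, stoichiometry requires (3/1) × 7.890 = 23.67 mol CO; 43.28 mol is available, so Fe2O3 is limiting.
n(CO2) = (3/1) × 7.890 = 23.67 mol
V(CO2) = nRT/P = 23.67 × 0.08206 × 271 / 2.69 = 195.7 L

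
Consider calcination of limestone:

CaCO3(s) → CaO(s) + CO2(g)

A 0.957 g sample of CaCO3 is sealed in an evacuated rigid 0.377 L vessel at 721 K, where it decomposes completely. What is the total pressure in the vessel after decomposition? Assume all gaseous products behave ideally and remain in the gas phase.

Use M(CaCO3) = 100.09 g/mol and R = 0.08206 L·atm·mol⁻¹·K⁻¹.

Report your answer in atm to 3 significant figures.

n(CaCO3) = 0.957 / 100.09 = 0.009561 mol
n(gas produced) = (1/1) × 0.009561 = 0.009561 mol
P = nRT/V = 0.009561 × 0.08206 × 721 / 0.377 = 1.500 atm

1.50 atm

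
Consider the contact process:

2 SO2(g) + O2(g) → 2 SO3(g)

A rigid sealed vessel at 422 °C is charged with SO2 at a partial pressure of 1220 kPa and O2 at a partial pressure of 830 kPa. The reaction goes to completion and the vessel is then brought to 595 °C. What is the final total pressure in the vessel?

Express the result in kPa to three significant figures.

Because the vessel is rigid and T is held at 422 °C, work the stoichiometry in partial pressures (P_i = n_iRT/V).
P(O2) required for 1220 kPa of SO2 = (1/2) × 1220 = 610.0 kPa; available 830 kPa, so SO2 is limiting.
P(O2) remaining = 830 − (1/2) × 1220 = 220.0 kPa
P(gaseous products) = (2)/2 × 1220 = 1220 kPa
P_total at 422 °C = 220.0 + 1220 = 1440 kPa
Scaling to 595 °C: P = 1440 × 868.15/695.15 = 1798 kPa

1800 kPa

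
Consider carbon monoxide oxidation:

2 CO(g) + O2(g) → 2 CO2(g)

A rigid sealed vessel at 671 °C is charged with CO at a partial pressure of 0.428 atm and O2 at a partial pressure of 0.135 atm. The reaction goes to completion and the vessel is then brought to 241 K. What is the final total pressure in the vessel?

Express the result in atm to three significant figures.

Because the vessel is rigid and T is held at 671 °C, work the stoichiometry in partial pressures (P_i = n_iRT/V).
P(O2) required for 0.428 atm of CO = (1/2) × 0.428 = 0.2140 atm; available 0.135 atm, so O2 is limiting.
P(CO) remaining = 0.428 − (2/1) × 0.135 = 0.1580 atm
P(gaseous products) = (2)/1 × 0.135 = 0.2700 atm
P_total at 671 °C = 0.1580 + 0.2700 = 0.4280 atm
Scaling to 241 K: P = 0.4280 × 241/944.15 = 0.1092 atm

0.109 atm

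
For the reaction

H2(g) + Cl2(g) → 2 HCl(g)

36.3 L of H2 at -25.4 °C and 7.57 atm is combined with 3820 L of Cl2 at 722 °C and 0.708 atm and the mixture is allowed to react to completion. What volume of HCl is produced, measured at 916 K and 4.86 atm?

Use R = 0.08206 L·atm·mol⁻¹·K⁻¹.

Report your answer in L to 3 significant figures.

418 L

n(H2) = PV/RT = (7.57 × 36.3) / (0.08206 × 247.75) = 13.52 mol
n(Cl2) = PV/RT = (0.708 × 3820) / (0.08206 × 995.15) = 33.12 mol
For 13.52 mol H2, stoichiometry requires (1/1) × 13.52 = 13.52 mol Cl2; 33.12 mol is available, so H2 is limiting.
n(HCl) = (2/1) × 13.52 = 27.04 mol
V(HCl) = nRT/P = 27.04 × 0.08206 × 916 / 4.86 = 418.2 L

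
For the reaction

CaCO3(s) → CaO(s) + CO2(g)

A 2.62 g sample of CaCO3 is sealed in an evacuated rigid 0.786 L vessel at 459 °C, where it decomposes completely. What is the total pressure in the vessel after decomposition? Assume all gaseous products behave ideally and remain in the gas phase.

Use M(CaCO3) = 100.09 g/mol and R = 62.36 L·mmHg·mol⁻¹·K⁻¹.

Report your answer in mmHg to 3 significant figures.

n(CaCO3) = 2.62 / 100.09 = 0.02618 mol
n(gas produced) = (1/1) × 0.02618 = 0.02618 mol
P = nRT/V = 0.02618 × 62.36 × 732.15 / 0.786 = 1521 mmHg

1520 mmHg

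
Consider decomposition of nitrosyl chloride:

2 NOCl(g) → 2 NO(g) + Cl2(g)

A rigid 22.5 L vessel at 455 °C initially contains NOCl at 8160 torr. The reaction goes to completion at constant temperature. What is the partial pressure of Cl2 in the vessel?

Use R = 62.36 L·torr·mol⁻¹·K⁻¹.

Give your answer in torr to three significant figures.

4080 torr

n(NOCl)₀ = PV/RT = (8160 × 22.5) / (62.36 × 728.15) = 4.043 mol
n(Cl2) = (1/2) × 4.043 = 2.022 mol
P(Cl2) = nRT/V = 2.022 × 62.36 × 728.15 / 22.5 = 4081 torr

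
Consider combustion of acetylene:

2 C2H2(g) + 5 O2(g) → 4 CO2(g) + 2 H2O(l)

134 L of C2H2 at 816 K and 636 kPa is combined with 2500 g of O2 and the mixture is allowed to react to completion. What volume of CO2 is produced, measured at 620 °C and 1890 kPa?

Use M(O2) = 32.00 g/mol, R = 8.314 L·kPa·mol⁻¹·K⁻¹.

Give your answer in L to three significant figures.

n(C2H2) = PV/RT = (636 × 134) / (8.314 × 816) = 12.56 mol
n(O2) = 2500 / 32.00 = 78.12 mol
For 12.56 mol C2H2, stoichiometry requires (5/2) × 12.56 = 31.40 mol O2; 78.12 mol is available, so C2H2 is limiting.
n(CO2) = (4/2) × 12.56 = 25.12 mol
V(CO2) = nRT/P = 25.12 × 8.314 × 893.15 / 1890 = 98.69 L

98.7 L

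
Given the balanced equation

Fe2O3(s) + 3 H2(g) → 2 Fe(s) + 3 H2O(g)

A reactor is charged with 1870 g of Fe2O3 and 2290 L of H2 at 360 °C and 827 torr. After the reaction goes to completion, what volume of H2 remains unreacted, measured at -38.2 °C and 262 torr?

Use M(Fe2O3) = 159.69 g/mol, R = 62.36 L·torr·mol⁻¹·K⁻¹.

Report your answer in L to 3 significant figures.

718 L

n(Fe2O3) = 1870 / 159.69 = 11.71 mol
n(H2) = PV/RT = (827 × 2290) / (62.36 × 633.15) = 47.97 mol
For 11.71 mol Fe2O3, stoichiometry requires (3/1) × 11.71 = 35.13 mol H2; 47.97 mol is available, so Fe2O3 is limiting.
n(H2) consumed = (3/1) × 11.71 = 35.13 mol; remaining = 47.97 − 35.13 = 12.84 mol
V(H2) = nRT/P = 12.84 × 62.36 × 234.95 / 262 = 718.0 L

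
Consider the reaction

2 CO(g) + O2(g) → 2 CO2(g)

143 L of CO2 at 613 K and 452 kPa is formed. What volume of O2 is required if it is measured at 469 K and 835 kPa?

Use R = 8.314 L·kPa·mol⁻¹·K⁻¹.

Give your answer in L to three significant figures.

n(CO2) = PV/RT = (452 × 143) / (8.314 × 613) = 12.68 mol
n(O2) = (1/2) × 12.68 = 6.340 mol
V = nRT/P = 6.340 × 8.314 × 469 / 835 = 29.61 L

29.6 L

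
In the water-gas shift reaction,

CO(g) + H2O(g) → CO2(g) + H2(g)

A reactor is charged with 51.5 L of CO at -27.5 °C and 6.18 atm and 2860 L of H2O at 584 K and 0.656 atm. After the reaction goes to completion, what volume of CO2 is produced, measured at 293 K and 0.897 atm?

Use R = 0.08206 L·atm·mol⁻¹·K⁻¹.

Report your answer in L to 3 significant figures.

423 L

n(CO) = PV/RT = (6.18 × 51.5) / (0.08206 × 245.65) = 15.79 mol
n(H2O) = PV/RT = (0.656 × 2860) / (0.08206 × 584) = 39.15 mol
For 15.79 mol CO, stoichiometry requires (1/1) × 15.79 = 15.79 mol H2O; 39.15 mol is available, so CO is limiting.
n(CO2) = (1/1) × 15.79 = 15.79 mol
V(CO2) = nRT/P = 15.79 × 0.08206 × 293 / 0.897 = 423.2 L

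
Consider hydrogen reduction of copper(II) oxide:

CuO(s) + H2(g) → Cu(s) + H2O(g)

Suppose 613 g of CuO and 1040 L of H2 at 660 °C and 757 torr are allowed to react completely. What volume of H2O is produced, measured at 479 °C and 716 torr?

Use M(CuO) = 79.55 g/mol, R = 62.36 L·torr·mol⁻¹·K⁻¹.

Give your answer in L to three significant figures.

505 L

n(CuO) = 613 / 79.55 = 7.706 mol
n(H2) = PV/RT = (757 × 1040) / (62.36 × 933.15) = 13.53 mol
For 7.706 mol CuO, stoichiometry requires (1/1) × 7.706 = 7.706 mol H2; 13.53 mol is available, so CuO is limiting.
n(H2O) = (1/1) × 7.706 = 7.706 mol
V(H2O) = nRT/P = 7.706 × 62.36 × 752.15 / 716 = 504.8 L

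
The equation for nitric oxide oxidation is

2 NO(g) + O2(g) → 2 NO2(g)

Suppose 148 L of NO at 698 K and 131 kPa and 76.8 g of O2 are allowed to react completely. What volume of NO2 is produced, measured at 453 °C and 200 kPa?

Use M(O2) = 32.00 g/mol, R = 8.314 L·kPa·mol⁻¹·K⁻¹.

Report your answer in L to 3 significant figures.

n(NO) = PV/RT = (131 × 148) / (8.314 × 698) = 3.341 mol
n(O2) = 76.8 / 32.00 = 2.400 mol
For 3.341 mol NO, stoichiometry requires (1/2) × 3.341 = 1.671 mol O2; 2.400 mol is available, so NO is limiting.
n(NO2) = (2/2) × 3.341 = 3.341 mol
V(NO2) = nRT/P = 3.341 × 8.314 × 726.15 / 200 = 100.9 L

101 L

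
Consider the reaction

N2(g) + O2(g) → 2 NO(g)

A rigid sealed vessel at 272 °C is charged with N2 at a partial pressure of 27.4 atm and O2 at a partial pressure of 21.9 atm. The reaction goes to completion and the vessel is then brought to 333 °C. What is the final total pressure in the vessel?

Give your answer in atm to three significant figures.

54.8 atm

Because the vessel is rigid and T is held at 272 °C, work the stoichiometry in partial pressures (P_i = n_iRT/V).
P(O2) required for 27.4 atm of N2 = (1/1) × 27.4 = 27.40 atm; available 21.9 atm, so O2 is limiting.
P(N2) remaining = 27.4 − (1/1) × 21.9 = 5.500 atm
P(gaseous products) = (2)/1 × 21.9 = 43.80 atm
P_total at 272 °C = 5.500 + 43.80 = 49.30 atm
Scaling to 333 °C: P = 49.30 × 606.15/545.15 = 54.82 atm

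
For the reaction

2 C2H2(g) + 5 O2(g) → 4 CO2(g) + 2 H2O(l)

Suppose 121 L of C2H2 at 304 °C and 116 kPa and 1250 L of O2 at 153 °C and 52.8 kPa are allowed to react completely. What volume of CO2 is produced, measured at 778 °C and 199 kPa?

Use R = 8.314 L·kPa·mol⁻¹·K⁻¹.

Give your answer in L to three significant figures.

257 L

n(C2H2) = PV/RT = (116 × 121) / (8.314 × 577.15) = 2.925 mol
n(O2) = PV/RT = (52.8 × 1250) / (8.314 × 426.15) = 18.63 mol
For 2.925 mol C2H2, stoichiometry requires (5/2) × 2.925 = 7.312 mol O2; 18.63 mol is available, so C2H2 is limiting.
n(CO2) = (4/2) × 2.925 = 5.850 mol
V(CO2) = nRT/P = 5.850 × 8.314 × 1051.15 / 199 = 256.9 L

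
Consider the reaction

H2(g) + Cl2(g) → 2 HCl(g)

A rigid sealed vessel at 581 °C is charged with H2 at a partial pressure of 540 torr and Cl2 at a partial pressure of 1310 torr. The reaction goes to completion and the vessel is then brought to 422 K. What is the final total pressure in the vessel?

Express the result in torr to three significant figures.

914 torr

At constant V, partial pressures at 581 °C are proportional to moles, so apply stoichiometry directly to pressures.
P(Cl2) required for 540 torr of H2 = (1/1) × 540 = 540.0 torr; available 1310 torr, so H2 is limiting.
P(Cl2) remaining = 1310 − (1/1) × 540 = 770.0 torr
P(gaseous products) = (2)/1 × 540 = 1080 torr
P_total at 581 °C = 770.0 + 1080 = 1850 torr
Scaling to 422 K: P = 1850 × 422/854.15 = 914.0 torr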